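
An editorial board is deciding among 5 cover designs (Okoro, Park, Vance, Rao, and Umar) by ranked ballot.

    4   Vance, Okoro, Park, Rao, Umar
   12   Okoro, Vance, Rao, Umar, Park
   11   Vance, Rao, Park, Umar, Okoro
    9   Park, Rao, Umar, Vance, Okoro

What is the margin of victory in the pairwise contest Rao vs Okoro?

Ballots ranking Rao above Okoro: 11+9 = 20.
Ballots ranking Okoro above Rao: 4+12 = 16.
Rao wins 20–16, a margin of 4.

4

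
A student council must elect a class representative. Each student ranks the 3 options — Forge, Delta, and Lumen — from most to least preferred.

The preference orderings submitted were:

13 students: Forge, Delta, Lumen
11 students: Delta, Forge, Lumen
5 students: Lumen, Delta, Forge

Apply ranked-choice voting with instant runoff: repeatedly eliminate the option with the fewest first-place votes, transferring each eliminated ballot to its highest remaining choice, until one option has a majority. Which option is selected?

Round 1: Forge 13, Delta 11, Lumen 5. Lumen has the fewest and is eliminated.
Round 2: Delta 16, Forge 13. Delta has a majority.

Delta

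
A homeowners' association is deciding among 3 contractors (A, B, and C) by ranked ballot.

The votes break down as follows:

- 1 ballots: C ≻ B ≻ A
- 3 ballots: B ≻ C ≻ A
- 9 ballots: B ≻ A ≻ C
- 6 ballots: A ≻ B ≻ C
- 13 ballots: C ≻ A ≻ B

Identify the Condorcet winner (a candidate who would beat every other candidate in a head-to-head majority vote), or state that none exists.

Head-to-head results (32 voters total):
A vs B: A wins 19–13.
A vs C: C wins 17–15.
B vs C: B wins 18–14.
No candidate beats all others: A beats B beats C beats A, a majority cycle.

None — there is no Condorcet winner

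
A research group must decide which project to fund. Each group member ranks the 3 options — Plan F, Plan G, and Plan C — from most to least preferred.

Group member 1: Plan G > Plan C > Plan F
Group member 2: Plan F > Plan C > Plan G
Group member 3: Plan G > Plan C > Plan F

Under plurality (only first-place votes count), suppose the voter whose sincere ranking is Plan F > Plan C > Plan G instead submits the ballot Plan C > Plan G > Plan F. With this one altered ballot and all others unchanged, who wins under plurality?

Plan G

First-place totals with the altered ballot: Plan F 0, Plan G 2, Plan C 1.
The winner is unchanged: still Plan G.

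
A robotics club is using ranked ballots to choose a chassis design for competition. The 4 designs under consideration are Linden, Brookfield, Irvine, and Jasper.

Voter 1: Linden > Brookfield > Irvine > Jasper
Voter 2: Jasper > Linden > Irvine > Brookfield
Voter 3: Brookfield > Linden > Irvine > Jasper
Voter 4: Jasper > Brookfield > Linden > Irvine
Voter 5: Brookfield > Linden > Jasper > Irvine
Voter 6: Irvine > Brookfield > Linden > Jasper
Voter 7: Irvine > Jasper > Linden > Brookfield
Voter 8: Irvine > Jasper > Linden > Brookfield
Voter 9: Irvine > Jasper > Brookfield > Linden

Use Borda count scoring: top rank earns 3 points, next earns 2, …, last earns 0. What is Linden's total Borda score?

13

Borda scores:
  Linden: 3 + 2 + 2 + 1 + 2 + 1 + 1 + 1 + 0 = 13
  Brookfield: 2 + 0 + 3 + 2 + 3 + 2 + 0 + 0 + 1 = 13
  Irvine: 1 + 1 + 1 + 0 + 0 + 3 + 3 + 3 + 3 = 15
  Jasper: 0 + 3 + 0 + 3 + 1 + 0 + 2 + 2 + 2 = 13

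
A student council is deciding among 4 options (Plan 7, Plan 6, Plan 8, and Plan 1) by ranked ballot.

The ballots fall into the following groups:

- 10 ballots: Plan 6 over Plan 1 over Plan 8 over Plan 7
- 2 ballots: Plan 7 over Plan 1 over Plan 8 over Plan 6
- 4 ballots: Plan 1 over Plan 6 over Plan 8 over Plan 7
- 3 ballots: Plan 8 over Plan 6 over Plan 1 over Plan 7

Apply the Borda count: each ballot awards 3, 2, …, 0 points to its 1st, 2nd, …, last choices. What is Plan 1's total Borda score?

Borda scores:
  Plan 7: 10·0 + 2·3 + 4·0 + 3·0 = 6
  Plan 6: 10·3 + 2·0 + 4·2 + 3·2 = 44
  Plan 8: 10·1 + 2·1 + 4·1 + 3·3 = 25
  Plan 1: 10·2 + 2·2 + 4·3 + 3·1 = 39

39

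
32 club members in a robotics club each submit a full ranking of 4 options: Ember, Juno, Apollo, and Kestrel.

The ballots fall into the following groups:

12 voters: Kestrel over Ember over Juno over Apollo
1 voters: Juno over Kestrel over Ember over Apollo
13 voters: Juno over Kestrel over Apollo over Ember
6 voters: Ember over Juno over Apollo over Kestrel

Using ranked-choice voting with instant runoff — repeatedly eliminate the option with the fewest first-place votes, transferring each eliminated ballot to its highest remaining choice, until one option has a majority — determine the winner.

Juno

Round 1: Juno 14, Kestrel 12, Ember 6, Apollo 0. Apollo has the fewest and is eliminated.
Round 2: Juno 14, Kestrel 12, Ember 6. Ember has the fewest and is eliminated.
Round 3: Juno 20, Kestrel 12. Juno has a majority.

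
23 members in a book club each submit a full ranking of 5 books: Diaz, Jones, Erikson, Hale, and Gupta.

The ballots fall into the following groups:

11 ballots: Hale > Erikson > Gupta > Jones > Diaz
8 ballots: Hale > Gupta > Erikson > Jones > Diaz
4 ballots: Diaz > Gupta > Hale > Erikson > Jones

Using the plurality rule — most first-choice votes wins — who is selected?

First-place vote totals:
  Diaz: 4
  Jones: 0
  Erikson: 0
  Hale: 19
  Gupta: 0
Hale has the most first-place votes.

Hale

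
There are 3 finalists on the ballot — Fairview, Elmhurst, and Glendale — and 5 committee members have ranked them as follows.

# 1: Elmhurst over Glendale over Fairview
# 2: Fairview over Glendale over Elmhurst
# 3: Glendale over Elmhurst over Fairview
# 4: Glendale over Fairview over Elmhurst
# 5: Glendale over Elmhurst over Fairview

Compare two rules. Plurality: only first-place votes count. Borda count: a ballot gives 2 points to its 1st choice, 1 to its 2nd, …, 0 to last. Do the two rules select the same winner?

Yes

Plurality first-place counts: Fairview 1, Elmhurst 1, Glendale 3 → Glendale.
Borda totals: Fairview 3, Elmhurst 4, Glendale 8 → Glendale.
The two rules agree on Glendale.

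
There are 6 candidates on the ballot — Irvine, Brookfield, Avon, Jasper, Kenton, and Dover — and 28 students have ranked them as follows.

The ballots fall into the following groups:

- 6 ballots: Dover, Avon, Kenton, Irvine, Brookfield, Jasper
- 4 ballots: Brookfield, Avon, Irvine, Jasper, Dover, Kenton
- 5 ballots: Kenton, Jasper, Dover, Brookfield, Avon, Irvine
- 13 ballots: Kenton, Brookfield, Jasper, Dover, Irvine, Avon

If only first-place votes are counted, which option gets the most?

First-place vote totals:
  Irvine: 0
  Brookfield: 4
  Avon: 0
  Jasper: 0
  Kenton: 18
  Dover: 6
Kenton has the most first-place votes.

Kenton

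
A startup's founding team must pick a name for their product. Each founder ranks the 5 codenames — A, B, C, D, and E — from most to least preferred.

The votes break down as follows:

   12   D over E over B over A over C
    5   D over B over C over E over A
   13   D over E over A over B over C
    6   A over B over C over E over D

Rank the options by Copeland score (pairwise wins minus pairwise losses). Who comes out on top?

Pairwise results:
  A vs B: A wins 19–17.
  A vs C: A wins 31–5.
  A vs D: D wins 30–6.
  A vs E: E wins 30–6.
  B vs C: B wins 36–0.
  B vs D: D wins 30–6.
  B vs E: E wins 25–11.
  C vs D: D wins 30–6.
  C vs E: E wins 25–11.
  D vs E: D wins 30–6.
Copeland scores (wins − losses):
  A: 2 − 2 = 0
  B: 1 − 3 = -2
  C: 0 − 4 = -4
  D: 4 − 0 = 4
  E: 3 − 1 = 2
D has the best Copeland score.

D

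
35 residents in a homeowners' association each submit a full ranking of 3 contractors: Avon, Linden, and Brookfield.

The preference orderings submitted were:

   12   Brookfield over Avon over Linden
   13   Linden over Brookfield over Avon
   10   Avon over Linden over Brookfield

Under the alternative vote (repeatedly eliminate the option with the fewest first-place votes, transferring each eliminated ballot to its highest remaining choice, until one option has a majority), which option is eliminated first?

Round 1: Linden 13, Brookfield 12, Avon 10. Avon has the fewest and is eliminated.
Round 2: Linden 23, Brookfield 12. Linden has a majority.

Avon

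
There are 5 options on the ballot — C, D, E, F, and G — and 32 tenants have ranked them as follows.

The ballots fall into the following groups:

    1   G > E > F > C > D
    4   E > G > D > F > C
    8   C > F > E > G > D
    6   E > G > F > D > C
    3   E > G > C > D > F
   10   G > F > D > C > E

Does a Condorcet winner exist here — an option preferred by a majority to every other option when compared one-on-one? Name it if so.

Head-to-head results (32 voters total):
C vs D: D wins 20–12.
C vs E: C wins 18–14.
C vs F: F wins 21–11.
C vs G: G wins 24–8.
D vs E: E wins 22–10.
D vs F: F wins 25–7.
D vs G: G wins 32–0.
E vs F: F wins 18–14.
E vs G: E wins 21–11.
F vs G: G wins 24–8.
No candidate beats all others: C beats E beats D beats C, a majority cycle.

None — there is no Condorcet winner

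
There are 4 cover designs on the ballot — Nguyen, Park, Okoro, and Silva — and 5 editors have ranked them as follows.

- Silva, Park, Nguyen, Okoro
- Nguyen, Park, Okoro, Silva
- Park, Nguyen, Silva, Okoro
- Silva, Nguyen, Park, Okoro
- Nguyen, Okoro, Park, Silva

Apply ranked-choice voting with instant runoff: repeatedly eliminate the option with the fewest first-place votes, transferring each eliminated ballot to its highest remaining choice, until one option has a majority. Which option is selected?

Round 1: Nguyen 2, Silva 2, Park 1, Okoro 0. Okoro has the fewest and is eliminated.
Round 2: Nguyen 2, Silva 2, Park 1. Park has the fewest and is eliminated.
Round 3: Nguyen 3, Silva 2. Nguyen has a majority.

Nguyen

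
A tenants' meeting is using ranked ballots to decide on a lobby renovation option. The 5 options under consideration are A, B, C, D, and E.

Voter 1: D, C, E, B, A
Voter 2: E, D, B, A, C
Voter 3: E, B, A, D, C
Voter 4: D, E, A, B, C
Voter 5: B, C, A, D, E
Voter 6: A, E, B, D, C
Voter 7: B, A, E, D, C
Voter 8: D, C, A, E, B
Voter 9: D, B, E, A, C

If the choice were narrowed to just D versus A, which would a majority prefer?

Ballots ranking D above A: 5.
Ballots ranking A above D: 4.
D wins the head-to-head, 5–4.

D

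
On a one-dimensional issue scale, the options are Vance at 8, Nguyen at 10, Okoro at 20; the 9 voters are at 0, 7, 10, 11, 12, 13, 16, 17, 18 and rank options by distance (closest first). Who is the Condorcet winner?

Nguyen

With single-peaked preferences on a line, the Condorcet winner is the candidate closest to the median voter.
The median voter (position 12) is closest to Nguyen at 10.
Check: Nguyen vs Vance — voters closer to Nguyen: 7 of 9.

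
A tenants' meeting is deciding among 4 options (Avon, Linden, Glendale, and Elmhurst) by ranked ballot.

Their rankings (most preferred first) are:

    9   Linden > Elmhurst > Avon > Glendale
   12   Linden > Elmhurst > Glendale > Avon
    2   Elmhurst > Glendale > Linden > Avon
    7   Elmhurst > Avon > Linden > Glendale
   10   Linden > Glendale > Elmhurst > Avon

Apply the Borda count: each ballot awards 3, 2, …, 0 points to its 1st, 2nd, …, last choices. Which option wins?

Linden

Borda scores:
  Avon: 9·1 + 12·0 + 2·0 + 7·2 + 10·0 = 23
  Linden: 9·3 + 12·3 + 2·1 + 7·1 + 10·3 = 102
  Glendale: 9·0 + 12·1 + 2·2 + 7·0 + 10·2 = 36
  Elmhurst: 9·2 + 12·2 + 2·3 + 7·3 + 10·1 = 79
Linden has the highest total.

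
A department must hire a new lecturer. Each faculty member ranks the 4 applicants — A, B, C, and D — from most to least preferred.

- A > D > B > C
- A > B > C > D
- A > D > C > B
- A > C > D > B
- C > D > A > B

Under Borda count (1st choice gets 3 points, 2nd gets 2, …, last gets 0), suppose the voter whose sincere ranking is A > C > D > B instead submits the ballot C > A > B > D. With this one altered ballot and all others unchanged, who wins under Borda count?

Borda totals with the altered ballot: A 12, B 4, C 8, D 6.
The winner is unchanged: still A.

A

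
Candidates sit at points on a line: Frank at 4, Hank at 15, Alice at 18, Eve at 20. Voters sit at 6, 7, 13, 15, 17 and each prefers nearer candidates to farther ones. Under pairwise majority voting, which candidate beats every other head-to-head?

Hank

With single-peaked preferences on a line, the Condorcet winner is the candidate closest to the median voter.
The median voter (position 13) is closest to Hank at 15.
Check: Hank vs Eve — voters closer to Hank: 5 of 5.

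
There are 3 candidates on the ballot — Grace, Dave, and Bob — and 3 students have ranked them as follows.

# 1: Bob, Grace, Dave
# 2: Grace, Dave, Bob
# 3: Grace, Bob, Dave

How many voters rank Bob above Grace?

1

Ballots ranking Bob above Grace: 1.
Ballots ranking Grace above Bob: 2.
So 1 of 3 voters prefer Bob to Grace.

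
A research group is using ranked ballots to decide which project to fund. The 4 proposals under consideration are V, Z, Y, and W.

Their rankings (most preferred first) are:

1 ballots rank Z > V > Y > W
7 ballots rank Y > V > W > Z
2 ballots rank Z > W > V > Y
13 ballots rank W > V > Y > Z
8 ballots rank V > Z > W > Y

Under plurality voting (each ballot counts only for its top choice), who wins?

First-place vote totals:
  V: 8
  Z: 3
  Y: 7
  W: 13
W has the most first-place votes.

W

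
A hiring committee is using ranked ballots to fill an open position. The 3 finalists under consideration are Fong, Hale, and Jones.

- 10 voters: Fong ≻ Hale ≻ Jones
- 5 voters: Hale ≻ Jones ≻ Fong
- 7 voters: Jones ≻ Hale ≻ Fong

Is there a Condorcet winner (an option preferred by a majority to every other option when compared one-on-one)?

Yes

Head-to-head results (22 voters total):
Fong vs Hale: Hale wins 12–10.
Fong vs Jones: Jones wins 12–10.
Hale vs Jones: Hale wins 15–7.
Hale beats each rival — Fong (12–10), Jones (15–7) — so Hale is the Condorcet winner.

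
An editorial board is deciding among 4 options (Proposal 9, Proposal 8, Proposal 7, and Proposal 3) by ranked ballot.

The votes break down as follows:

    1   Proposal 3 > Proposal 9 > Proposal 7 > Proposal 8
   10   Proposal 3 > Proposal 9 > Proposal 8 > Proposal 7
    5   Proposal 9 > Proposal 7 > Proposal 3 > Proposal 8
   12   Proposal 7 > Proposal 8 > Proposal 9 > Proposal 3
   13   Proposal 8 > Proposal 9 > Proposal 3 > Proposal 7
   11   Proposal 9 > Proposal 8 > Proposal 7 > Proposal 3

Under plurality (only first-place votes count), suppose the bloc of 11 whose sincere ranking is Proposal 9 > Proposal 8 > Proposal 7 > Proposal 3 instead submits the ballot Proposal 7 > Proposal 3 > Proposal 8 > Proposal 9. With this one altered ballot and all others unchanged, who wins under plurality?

Proposal 7

First-place totals with the altered ballot: Proposal 9 5, Proposal 8 13, Proposal 7 23, Proposal 3 11.
The switch changes the winner from Proposal 9 to Proposal 7.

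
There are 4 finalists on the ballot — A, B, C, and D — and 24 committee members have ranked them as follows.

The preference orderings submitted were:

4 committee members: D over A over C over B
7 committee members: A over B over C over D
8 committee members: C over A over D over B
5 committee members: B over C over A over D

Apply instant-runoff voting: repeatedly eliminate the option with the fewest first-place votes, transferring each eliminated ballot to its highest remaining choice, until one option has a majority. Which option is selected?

C

Round 1: C 8, A 7, B 5, D 4. D has the fewest and is eliminated.
Round 2: A 11, C 8, B 5. B has the fewest and is eliminated.
Round 3: C 13, A 11. C has a majority.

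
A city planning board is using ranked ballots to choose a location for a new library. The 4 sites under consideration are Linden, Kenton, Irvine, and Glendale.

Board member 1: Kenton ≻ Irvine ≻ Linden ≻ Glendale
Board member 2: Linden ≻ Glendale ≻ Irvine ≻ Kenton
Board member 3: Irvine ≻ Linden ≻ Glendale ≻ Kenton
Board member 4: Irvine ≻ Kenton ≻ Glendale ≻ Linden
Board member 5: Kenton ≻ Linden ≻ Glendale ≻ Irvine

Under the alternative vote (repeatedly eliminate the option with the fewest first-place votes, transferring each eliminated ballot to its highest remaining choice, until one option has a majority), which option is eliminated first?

Glendale

Round 1: Kenton 2, Irvine 2, Linden 1, Glendale 0. Glendale has the fewest and is eliminated.
Round 2: Kenton 2, Irvine 2, Linden 1. Linden has the fewest and is eliminated.
Round 3: Irvine 3, Kenton 2. Irvine has a majority.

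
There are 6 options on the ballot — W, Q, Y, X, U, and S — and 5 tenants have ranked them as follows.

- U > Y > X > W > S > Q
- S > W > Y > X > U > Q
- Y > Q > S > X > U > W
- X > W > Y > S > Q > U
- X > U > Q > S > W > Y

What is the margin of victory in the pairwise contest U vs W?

Ballots ranking U above W: 3.
Ballots ranking W above U: 2.
U wins 3–2, a margin of 1.

1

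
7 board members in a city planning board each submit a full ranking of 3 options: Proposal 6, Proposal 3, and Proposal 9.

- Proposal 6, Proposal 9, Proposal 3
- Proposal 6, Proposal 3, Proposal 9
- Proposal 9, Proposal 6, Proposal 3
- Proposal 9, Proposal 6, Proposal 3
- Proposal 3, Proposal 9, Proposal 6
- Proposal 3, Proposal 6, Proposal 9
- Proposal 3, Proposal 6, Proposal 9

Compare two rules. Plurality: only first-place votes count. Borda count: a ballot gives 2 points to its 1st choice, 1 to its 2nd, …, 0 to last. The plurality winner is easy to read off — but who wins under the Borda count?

Proposal 6

Plurality first-place counts: Proposal 6 2, Proposal 3 3, Proposal 9 2 → Proposal 3.
Borda totals: Proposal 6 8, Proposal 3 7, Proposal 9 6 → Proposal 6.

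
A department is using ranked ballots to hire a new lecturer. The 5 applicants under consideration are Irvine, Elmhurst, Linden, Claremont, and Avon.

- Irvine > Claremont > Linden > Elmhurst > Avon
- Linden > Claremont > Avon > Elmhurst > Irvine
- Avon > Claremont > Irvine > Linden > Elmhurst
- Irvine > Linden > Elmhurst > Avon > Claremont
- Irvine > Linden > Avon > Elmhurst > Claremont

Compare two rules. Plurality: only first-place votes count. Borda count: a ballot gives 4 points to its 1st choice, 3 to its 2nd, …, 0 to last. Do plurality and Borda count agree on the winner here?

Yes

Plurality first-place counts: Irvine 3, Elmhurst 0, Linden 1, Claremont 0, Avon 1 → Irvine.
Borda totals: Irvine 14, Elmhurst 5, Linden 13, Claremont 9, Avon 9 → Irvine.
The two rules agree on Irvine.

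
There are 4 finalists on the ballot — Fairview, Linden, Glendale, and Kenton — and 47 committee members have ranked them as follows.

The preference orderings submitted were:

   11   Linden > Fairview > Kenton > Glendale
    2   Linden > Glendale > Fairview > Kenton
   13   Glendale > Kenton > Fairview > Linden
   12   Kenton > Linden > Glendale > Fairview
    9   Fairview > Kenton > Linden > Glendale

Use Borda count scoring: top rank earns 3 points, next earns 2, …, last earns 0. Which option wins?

Borda scores:
  Fairview: 11·2 + 2·1 + 13·1 + 12·0 + 9·3 = 64
  Linden: 11·3 + 2·3 + 13·0 + 12·2 + 9·1 = 72
  Glendale: 11·0 + 2·2 + 13·3 + 12·1 + 9·0 = 55
  Kenton: 11·1 + 2·0 + 13·2 + 12·3 + 9·2 = 91
Kenton has the highest total.

Kenton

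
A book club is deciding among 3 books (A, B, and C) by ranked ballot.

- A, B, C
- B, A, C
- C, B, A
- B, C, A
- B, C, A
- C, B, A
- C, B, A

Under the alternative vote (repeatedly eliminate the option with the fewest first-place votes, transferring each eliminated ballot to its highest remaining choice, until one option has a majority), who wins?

B

Round 1: B 3, C 3, A 1. A has the fewest and is eliminated.
Round 2: B 4, C 3. B has a majority.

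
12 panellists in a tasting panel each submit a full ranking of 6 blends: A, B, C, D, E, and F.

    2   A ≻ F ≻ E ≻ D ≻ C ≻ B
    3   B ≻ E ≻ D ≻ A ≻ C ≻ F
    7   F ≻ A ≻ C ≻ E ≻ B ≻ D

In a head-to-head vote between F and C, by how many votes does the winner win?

Ballots ranking F above C: 2+7 = 9.
Ballots ranking C above F: 3.
F wins 9–3, a margin of 6.

6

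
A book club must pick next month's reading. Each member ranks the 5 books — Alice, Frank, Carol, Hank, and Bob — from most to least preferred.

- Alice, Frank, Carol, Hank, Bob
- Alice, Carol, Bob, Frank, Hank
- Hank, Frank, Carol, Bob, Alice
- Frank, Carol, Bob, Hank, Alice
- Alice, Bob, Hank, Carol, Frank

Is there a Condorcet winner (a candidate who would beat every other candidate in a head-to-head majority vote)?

Head-to-head results (5 voters total):
Alice vs Frank: Alice wins 3–2.
Alice vs Carol: Alice wins 3–2.
Alice vs Hank: Alice wins 3–2.
Alice vs Bob: Alice wins 3–2.
Frank vs Carol: Frank wins 3–2.
Frank vs Hank: Frank wins 3–2.
Frank vs Bob: Frank wins 3–2.
Carol vs Hank: Carol wins 3–2.
Carol vs Bob: Carol wins 4–1.
Hank vs Bob: Bob wins 3–2.
Alice beats each rival — Frank (3–2), Carol (3–2), Hank (3–2), Bob (3–2) — so Alice is the Condorcet winner.

Yes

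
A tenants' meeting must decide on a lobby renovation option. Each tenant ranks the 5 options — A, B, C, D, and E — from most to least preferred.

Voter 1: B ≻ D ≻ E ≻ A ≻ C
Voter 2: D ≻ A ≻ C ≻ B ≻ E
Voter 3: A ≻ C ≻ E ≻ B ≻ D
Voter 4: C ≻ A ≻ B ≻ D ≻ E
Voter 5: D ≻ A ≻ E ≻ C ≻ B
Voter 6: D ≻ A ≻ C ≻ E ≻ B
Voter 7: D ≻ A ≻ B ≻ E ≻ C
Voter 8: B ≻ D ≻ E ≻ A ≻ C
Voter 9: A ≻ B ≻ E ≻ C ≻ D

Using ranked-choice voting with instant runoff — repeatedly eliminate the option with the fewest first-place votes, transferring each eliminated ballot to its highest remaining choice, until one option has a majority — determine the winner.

D

Round 1: D 4, A 2, B 2, C 1, E 0. E has the fewest and is eliminated.
Round 2: D 4, A 2, B 2, C 1. C has the fewest and is eliminated.
Round 3: D 4, A 3, B 2. B has the fewest and is eliminated.
Round 4: D 6, A 3. D has a majority.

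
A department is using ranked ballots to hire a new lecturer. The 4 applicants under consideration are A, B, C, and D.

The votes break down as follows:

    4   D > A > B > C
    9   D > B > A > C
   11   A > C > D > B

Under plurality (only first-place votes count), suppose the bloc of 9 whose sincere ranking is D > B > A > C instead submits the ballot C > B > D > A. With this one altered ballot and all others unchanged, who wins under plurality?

A

First-place totals with the altered ballot: A 11, B 0, C 9, D 4.
The switch changes the winner from D to A.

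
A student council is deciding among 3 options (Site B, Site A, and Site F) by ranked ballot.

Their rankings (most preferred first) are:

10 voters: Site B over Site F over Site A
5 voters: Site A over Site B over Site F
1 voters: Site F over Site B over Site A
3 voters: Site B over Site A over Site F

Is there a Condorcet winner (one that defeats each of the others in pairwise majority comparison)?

Head-to-head results (19 voters total):
Site B vs Site A: Site B wins 14–5.
Site B vs Site F: Site B wins 18–1.
Site A vs Site F: Site F wins 11–8.
Site B beats each rival — Site A (14–5), Site F (18–1) — so Site B is the Condorcet winner.

Yes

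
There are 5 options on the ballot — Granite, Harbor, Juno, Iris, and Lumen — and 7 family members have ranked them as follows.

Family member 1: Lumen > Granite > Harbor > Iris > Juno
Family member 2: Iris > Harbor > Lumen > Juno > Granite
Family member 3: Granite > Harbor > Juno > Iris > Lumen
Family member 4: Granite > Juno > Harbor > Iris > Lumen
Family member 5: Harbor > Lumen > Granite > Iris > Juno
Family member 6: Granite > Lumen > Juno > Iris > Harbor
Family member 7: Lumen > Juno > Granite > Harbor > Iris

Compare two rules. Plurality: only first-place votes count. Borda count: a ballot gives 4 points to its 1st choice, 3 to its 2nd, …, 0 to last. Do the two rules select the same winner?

Plurality first-place counts: Granite 3, Harbor 1, Juno 0, Iris 1, Lumen 2 → Granite.
Borda totals: Granite 19, Harbor 15, Juno 11, Iris 9, Lumen 16 → Granite.
The two rules agree on Granite.

Yes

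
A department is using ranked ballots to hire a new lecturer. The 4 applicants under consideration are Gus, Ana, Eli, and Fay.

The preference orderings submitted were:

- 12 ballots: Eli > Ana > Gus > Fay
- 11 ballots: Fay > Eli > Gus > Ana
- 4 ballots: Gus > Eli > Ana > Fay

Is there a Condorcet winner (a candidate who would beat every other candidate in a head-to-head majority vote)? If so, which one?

Head-to-head results (27 voters total):
Gus vs Ana: Gus wins 15–12.
Gus vs Eli: Eli wins 23–4.
Gus vs Fay: Gus wins 16–11.
Ana vs Eli: Eli wins 27–0.
Ana vs Fay: Ana wins 16–11.
Eli vs Fay: Eli wins 16–11.
Eli beats each rival — Gus (23–4), Ana (27–0), Fay (16–11) — so Eli is the Condorcet winner.

Eli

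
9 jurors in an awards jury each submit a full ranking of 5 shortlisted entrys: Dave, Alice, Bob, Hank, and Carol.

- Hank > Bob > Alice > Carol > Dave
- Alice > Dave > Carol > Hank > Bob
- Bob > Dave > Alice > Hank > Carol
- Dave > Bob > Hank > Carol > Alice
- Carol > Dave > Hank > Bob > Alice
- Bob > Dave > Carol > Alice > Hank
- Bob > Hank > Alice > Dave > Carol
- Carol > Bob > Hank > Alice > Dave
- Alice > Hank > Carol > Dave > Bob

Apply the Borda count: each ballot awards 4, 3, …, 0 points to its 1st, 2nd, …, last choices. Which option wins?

Borda scores:
  Dave: 0 + 3 + 3 + 4 + 3 + 3 + 1 + 0 + 1 = 18
  Alice: 2 + 4 + 2 + 0 + 0 + 1 + 2 + 1 + 4 = 16
  Bob: 3 + 0 + 4 + 3 + 1 + 4 + 4 + 3 + 0 = 22
  Hank: 4 + 1 + 1 + 2 + 2 + 0 + 3 + 2 + 3 = 18
  Carol: 1 + 2 + 0 + 1 + 4 + 2 + 0 + 4 + 2 = 16
Bob has the highest total.

Bob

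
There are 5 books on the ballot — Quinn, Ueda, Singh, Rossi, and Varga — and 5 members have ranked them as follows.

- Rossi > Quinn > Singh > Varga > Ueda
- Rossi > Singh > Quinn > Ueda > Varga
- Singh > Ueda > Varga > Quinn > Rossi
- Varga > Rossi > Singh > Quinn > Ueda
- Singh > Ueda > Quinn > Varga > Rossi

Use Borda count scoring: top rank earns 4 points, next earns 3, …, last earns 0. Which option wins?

Singh

Borda scores:
  Quinn: 3 + 2 + 1 + 1 + 2 = 9
  Ueda: 0 + 1 + 3 + 0 + 3 = 7
  Singh: 2 + 3 + 4 + 2 + 4 = 15
  Rossi: 4 + 4 + 0 + 3 + 0 = 11
  Varga: 1 + 0 + 2 + 4 + 1 = 8
Singh has the highest total.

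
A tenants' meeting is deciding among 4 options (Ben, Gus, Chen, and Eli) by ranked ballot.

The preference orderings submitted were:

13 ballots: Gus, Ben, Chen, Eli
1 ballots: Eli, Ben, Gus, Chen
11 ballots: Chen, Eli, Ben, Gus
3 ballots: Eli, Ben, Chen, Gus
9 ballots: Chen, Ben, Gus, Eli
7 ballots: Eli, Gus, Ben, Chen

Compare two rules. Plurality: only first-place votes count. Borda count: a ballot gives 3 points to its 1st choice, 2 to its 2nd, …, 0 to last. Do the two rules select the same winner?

Yes

Plurality first-place counts: Ben 0, Gus 13, Chen 20, Eli 11 → Chen.
Borda totals: Ben 70, Gus 63, Chen 76, Eli 55 → Chen.
The two rules agree on Chen.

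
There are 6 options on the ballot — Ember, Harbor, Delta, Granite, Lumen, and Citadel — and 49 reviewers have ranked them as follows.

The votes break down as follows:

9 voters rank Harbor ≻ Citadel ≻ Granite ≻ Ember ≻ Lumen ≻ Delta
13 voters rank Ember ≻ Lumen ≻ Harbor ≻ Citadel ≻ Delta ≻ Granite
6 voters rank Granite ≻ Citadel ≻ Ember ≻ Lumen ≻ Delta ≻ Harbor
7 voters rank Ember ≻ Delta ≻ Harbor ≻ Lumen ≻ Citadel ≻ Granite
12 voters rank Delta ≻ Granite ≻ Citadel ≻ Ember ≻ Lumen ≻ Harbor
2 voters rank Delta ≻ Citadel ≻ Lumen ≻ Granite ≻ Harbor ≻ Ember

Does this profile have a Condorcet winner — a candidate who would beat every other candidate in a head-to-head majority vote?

No

Head-to-head results (49 voters total):
Ember vs Harbor: Ember wins 38–11.
Ember vs Delta: Ember wins 35–14.
Ember vs Granite: Granite wins 29–20.
Ember vs Lumen: Ember wins 47–2.
Ember vs Citadel: Citadel wins 29–20.
Harbor vs Delta: Delta wins 27–22.
Harbor vs Granite: Harbor wins 29–20.
Harbor vs Lumen: Lumen wins 33–16.
Harbor vs Citadel: Harbor wins 29–20.
Delta vs Granite: Delta wins 34–15.
Delta vs Lumen: Lumen wins 28–21.
Delta vs Citadel: Citadel wins 28–21.
Granite vs Lumen: Granite wins 27–22.
Granite vs Citadel: Citadel wins 31–18.
Lumen vs Citadel: Citadel wins 29–20.
No candidate beats all others: Ember beats Harbor beats Granite beats Ember, a majority cycle.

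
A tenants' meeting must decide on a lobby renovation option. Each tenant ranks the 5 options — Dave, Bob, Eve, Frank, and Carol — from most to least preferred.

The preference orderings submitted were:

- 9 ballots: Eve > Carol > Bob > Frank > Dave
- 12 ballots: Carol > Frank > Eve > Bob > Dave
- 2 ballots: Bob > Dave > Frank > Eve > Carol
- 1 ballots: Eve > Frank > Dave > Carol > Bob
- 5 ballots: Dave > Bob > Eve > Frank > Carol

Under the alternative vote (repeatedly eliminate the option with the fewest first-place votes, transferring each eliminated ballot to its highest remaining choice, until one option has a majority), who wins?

Eve

Round 1: Carol 12, Eve 10, Dave 5, Bob 2, Frank 0. Frank has the fewest and is eliminated.
Round 2: Carol 12, Eve 10, Dave 5, Bob 2. Bob has the fewest and is eliminated.
Round 3: Carol 12, Eve 10, Dave 7. Dave has the fewest and is eliminated.
Round 4: Eve 17, Carol 12. Eve has a majority.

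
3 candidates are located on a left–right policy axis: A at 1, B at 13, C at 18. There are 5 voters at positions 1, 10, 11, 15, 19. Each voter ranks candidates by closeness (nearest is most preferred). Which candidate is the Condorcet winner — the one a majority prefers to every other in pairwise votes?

With single-peaked preferences on a line, the Condorcet winner is the candidate closest to the median voter.
The median voter (position 11) is closest to B at 13.
Check: B vs C — voters closer to B: 4 of 5.

B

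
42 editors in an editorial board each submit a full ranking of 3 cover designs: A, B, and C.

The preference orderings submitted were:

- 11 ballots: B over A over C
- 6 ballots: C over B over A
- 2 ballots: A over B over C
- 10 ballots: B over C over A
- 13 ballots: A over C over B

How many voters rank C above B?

Ballots ranking C above B: 6+13 = 19.
Ballots ranking B above C: 11+2+10 = 23.
So 19 of 42 voters prefer C to B.

19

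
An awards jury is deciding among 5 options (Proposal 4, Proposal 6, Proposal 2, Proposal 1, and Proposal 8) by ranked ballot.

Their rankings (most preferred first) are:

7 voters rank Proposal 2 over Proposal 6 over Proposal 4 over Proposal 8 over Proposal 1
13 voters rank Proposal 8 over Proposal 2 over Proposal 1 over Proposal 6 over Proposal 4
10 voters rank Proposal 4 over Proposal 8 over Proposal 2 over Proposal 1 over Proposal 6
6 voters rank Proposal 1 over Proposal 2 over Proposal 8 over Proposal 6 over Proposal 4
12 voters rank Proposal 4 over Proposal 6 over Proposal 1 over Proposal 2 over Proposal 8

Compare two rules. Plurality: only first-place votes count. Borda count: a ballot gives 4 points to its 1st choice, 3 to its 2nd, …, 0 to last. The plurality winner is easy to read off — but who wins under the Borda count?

Plurality first-place counts: Proposal 4 22, Proposal 6 0, Proposal 2 7, Proposal 1 6, Proposal 8 13 → Proposal 4.
Borda totals: Proposal 4 102, Proposal 6 76, Proposal 2 117, Proposal 1 84, Proposal 8 101 → Proposal 2.

Proposal 2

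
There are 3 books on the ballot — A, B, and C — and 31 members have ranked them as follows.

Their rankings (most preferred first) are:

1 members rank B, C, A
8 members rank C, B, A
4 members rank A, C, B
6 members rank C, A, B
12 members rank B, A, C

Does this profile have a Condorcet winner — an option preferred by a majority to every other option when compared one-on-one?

Head-to-head results (31 voters total):
A vs B: B wins 21–10.
A vs C: A wins 16–15.
B vs C: C wins 18–13.
No candidate beats all others: A beats C beats B beats A, a majority cycle.

No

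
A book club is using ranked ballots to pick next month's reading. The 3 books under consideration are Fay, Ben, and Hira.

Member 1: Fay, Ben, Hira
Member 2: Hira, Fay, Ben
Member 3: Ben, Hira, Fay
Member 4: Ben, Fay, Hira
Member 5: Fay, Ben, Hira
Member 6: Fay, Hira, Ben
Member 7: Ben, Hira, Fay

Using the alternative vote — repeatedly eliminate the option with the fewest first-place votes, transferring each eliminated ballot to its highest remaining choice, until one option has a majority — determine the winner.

Fay

Round 1: Fay 3, Ben 3, Hira 1. Hira has the fewest and is eliminated.
Round 2: Fay 4, Ben 3. Fay has a majority.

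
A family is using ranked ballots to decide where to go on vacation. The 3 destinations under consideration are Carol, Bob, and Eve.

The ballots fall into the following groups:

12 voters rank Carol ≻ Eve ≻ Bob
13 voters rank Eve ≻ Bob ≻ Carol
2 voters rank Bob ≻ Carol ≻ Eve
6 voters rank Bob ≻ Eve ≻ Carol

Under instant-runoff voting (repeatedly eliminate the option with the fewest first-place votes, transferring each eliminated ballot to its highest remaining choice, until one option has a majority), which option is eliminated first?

Bob

Round 1: Eve 13, Carol 12, Bob 8. Bob has the fewest and is eliminated.
Round 2: Eve 19, Carol 14. Eve has a majority.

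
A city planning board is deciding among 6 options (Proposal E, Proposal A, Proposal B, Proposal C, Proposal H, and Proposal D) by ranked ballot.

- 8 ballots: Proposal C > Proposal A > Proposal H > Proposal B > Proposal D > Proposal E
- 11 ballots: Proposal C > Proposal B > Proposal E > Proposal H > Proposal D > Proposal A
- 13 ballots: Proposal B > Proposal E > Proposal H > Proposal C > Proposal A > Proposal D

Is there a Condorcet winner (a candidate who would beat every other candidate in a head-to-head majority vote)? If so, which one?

Proposal C

Head-to-head results (32 voters total):
Proposal E vs Proposal A: Proposal E wins 24–8.
Proposal E vs Proposal B: Proposal B wins 32–0.
Proposal E vs Proposal C: Proposal C wins 19–13.
Proposal E vs Proposal H: Proposal E wins 24–8.
Proposal E vs Proposal D: Proposal E wins 24–8.
Proposal A vs Proposal B: Proposal B wins 24–8.
Proposal A vs Proposal C: Proposal C wins 32–0.
Proposal A vs Proposal H: Proposal H wins 24–8.
Proposal A vs Proposal D: Proposal A wins 21–11.
Proposal B vs Proposal C: Proposal C wins 19–13.
Proposal B vs Proposal H: Proposal B wins 24–8.
Proposal B vs Proposal D: Proposal B wins 32–0.
Proposal C vs Proposal H: Proposal C wins 19–13.
Proposal C vs Proposal D: Proposal C wins 32–0.
Proposal H vs Proposal D: Proposal H wins 32–0.
Proposal C beats each rival — Proposal E (19–13), Proposal A (32–0), Proposal B (19–13), Proposal H (19–13), Proposal D (32–0) — so Proposal C is the Condorcet winner.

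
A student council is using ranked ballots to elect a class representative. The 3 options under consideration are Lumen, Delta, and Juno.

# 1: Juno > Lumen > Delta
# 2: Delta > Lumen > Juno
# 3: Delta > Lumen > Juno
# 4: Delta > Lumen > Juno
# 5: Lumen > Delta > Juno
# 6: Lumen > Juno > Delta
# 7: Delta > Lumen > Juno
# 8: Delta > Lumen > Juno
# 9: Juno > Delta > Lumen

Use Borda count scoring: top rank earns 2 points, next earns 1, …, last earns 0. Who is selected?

Borda scores:
  Lumen: 1 + 1 + 1 + 1 + 2 + 2 + 1 + 1 + 0 = 10
  Delta: 0 + 2 + 2 + 2 + 1 + 0 + 2 + 2 + 1 = 12
  Juno: 2 + 0 + 0 + 0 + 0 + 1 + 0 + 0 + 2 = 5
Delta has the highest total.

Delta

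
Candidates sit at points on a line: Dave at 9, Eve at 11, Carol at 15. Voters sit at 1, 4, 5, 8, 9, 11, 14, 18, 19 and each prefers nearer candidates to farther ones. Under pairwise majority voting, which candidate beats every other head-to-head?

Dave

With single-peaked preferences on a line, the Condorcet winner is the candidate closest to the median voter.
The median voter (position 9) is closest to Dave at 9.
Check: Dave vs Carol — voters closer to Dave: 6 of 9.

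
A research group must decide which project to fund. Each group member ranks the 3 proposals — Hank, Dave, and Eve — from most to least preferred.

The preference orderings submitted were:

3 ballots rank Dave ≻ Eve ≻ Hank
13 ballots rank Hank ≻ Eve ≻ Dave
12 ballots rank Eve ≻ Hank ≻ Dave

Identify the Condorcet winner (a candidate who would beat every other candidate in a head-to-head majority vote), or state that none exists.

Eve

Head-to-head results (28 voters total):
Hank vs Dave: Hank wins 25–3.
Hank vs Eve: Eve wins 15–13.
Dave vs Eve: Eve wins 25–3.
Eve beats each rival — Hank (15–13), Dave (25–3) — so Eve is the Condorcet winner.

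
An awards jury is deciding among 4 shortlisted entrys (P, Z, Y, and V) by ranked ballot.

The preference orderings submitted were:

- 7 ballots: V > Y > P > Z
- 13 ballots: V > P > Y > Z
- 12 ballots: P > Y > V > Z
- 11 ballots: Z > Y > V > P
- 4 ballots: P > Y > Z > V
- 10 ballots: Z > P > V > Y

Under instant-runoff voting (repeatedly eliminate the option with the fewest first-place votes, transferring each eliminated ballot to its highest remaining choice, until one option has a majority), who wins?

Round 1: Z 21, V 20, P 16, Y 0. Y has the fewest and is eliminated.
Round 2: Z 21, V 20, P 16. P has the fewest and is eliminated.
Round 3: V 32, Z 25. V has a majority.

V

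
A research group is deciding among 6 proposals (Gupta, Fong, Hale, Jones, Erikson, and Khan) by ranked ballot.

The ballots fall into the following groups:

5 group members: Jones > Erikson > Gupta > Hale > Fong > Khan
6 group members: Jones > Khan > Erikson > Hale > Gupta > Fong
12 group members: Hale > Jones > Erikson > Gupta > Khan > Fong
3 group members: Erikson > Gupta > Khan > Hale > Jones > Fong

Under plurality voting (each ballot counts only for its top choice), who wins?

First-place vote totals:
  Gupta: 0
  Fong: 0
  Hale: 12
  Jones: 11
  Erikson: 3
  Khan: 0
Hale has the most first-place votes.

Hale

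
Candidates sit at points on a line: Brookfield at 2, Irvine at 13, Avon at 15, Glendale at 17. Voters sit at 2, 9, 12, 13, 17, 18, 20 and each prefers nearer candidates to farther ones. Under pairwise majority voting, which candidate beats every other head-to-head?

With single-peaked preferences on a line, the Condorcet winner is the candidate closest to the median voter.
The median voter (position 13) is closest to Irvine at 13.
Check: Irvine vs Brookfield — voters closer to Irvine: 6 of 7.

Irvine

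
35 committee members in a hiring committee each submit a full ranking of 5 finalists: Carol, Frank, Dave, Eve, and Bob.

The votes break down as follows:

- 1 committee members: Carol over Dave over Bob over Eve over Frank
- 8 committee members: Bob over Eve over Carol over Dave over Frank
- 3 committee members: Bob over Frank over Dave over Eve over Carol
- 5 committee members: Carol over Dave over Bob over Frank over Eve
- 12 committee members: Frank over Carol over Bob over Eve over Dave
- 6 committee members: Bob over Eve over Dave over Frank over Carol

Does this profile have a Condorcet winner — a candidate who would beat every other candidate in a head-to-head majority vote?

Head-to-head results (35 voters total):
Carol vs Frank: Frank wins 21–14.
Carol vs Dave: Carol wins 26–9.
Carol vs Eve: Carol wins 18–17.
Carol vs Bob: Carol wins 18–17.
Frank vs Dave: Dave wins 20–15.
Frank vs Eve: Frank wins 20–15.
Frank vs Bob: Bob wins 23–12.
Dave vs Eve: Eve wins 26–9.
Dave vs Bob: Bob wins 29–6.
Eve vs Bob: Bob wins 35–0.
No candidate beats all others: Carol beats Dave beats Frank beats Carol, a majority cycle.

No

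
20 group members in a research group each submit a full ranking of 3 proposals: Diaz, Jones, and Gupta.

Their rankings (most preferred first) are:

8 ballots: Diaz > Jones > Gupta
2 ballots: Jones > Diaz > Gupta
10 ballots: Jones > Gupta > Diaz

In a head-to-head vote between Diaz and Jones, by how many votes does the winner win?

4

Ballots ranking Diaz above Jones: 8.
Ballots ranking Jones above Diaz: 2+10 = 12.
Jones wins 12–8, a margin of 4.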